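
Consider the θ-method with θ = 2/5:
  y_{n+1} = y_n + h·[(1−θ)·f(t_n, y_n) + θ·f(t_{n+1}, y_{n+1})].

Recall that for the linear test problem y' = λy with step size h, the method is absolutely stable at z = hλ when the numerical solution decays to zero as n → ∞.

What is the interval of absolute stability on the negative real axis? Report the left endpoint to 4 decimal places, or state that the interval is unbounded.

Test eqn y'=λy, z=hλ:
  y_{n+1} = y_n + z·[3/5·y_n + 2/5·y_{n+1}] ⇒ (1 − 2/5z)y_{n+1} = (1 + 3/5z)y_n
  so R(z) = (1 + 3/5z)/(1 − 2/5z).

Find x<0 with |R(x)|<1.
x=-0.81: |R|=0.3882
R=−1: 1+3/5x = −1+2/5x ⇒ -1/5x=2 ⇒ x=2/(-1/5)=-10.0000
Confirm numerically:
  x=-9.799: |R|=0.99183 <1
  x=-9.135: |R|=0.96283 <1
  x=-6.725: |R|=0.82249 <1
  x=-6.071: |R|=0.77080 <1
  x=-10.582: |R|=1.02224 >1
  x=-10.355: |R|=1.01381 >1
  x=-10.214: |R|=1.00842 >1
Stable set (-10.0000, 0).

(-10.0000, 0).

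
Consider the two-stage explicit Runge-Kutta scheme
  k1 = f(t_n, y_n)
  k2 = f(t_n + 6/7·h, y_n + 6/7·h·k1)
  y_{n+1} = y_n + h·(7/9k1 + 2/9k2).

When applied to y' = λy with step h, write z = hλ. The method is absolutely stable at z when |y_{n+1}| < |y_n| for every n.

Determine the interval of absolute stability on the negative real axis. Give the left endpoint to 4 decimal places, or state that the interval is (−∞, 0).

Set f=λy, z=hλ:
  k1=λy_n ⇒ h·k1=z·y_n;  k2=λ(1+6/7z)y_n ⇒ h·k2=z(1+6/7z)y_n
  y_{n+1}/y_n = 1 + 7/9z + 2/9z(1+6/7z) = 1 + z + 4/21z²
  R(z) = 1 + z + 4/21z².

Solve |R(x)|<1 on ℝ⁻.
x=-0.96: |R|=0.2155
R=1: x+4/21x²=0 ⇒ x=−21/4=-5.2500; min R=1−1/(4·4/21)=-0.3125>−1
Confirm numerically:
  x=-5.227: |R|=0.97710 <1
  x=-3.726: |R|=0.08160 <1
  x=-3.124: |R|=0.26507 <1
  x=-2.690: |R|=0.31170 <1
  x=-5.822: |R|=1.63432 >1
  x=-5.656: |R|=1.43740 >1
  x=-5.297: |R|=1.04742 >1
Stable set (-5.2500, 0).

(-5.2500, 0).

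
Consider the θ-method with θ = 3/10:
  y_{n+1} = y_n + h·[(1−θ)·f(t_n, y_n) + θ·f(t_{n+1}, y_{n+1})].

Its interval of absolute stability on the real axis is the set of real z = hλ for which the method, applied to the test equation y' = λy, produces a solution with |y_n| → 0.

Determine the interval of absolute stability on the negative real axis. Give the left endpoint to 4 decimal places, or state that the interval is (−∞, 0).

(-5.0000, 0).

With y'=λy (z=hλ):
  y_{n+1} = y_n + z·[7/10·y_n + 3/10·y_{n+1}] ⇒ (1 − 3/10z)y_{n+1} = (1 + 7/10z)y_n
  R(z) = (1 + 7/10z)/(1 − 3/10z).

Find x<0 with |R(x)|<1.
x=-1.62: |R|=0.0902
R=−1: 1+7/10x = −1+3/10x ⇒ -2/5x=2 ⇒ x=2/(-2/5)=-5.0000
Confirm numerically:
  x=-3.986: |R|=0.81528 <1
  x=-3.861: |R|=0.78891 <1
  x=-3.645: |R|=0.74110 <1
  x=-2.978: |R|=0.57283 <1
  x=-5.525: |R|=1.07902 >1
  x=-5.432: |R|=1.06571 >1
Stable set (-5.0000, 0).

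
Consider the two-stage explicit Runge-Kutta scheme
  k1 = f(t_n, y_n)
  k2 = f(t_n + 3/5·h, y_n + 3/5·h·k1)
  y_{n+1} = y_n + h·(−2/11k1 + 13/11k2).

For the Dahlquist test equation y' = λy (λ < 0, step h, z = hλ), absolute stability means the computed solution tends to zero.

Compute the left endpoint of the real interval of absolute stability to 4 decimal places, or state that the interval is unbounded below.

Test eqn y'=λy, z=hλ:
  k1=λy_n ⇒ h·k1=z·y_n;  k2=λ(1+3/5z)y_n ⇒ h·k2=z(1+3/5z)y_n
  y_{n+1}/y_n = 1 − 2/11z + 13/11z(1+3/5z) = 1 + z + 39/55z²
  Hence R(z) = 1 + z + 39/55z².

Need |R(x)|<1, x<0.
x=-0.42: |R|=0.7051
R=1: x+39/55x²=0 ⇒ x=−55/39=-1.4103; min R=1−1/(4·39/55)=0.6474>−1
Confirm numerically:
  x=-1.083: |R|=0.74868 <1
  x=-0.859: |R|=0.66422 <1
  x=-0.731: |R|=0.64791 <1
  x=-1.999: |R|=1.83453 >1
  x=-1.716: |R|=1.37203 >1
  x=-1.489: |R|=1.08314 >1
So |R|<1 on (-1.4103, 0).

left endpoint -1.4103.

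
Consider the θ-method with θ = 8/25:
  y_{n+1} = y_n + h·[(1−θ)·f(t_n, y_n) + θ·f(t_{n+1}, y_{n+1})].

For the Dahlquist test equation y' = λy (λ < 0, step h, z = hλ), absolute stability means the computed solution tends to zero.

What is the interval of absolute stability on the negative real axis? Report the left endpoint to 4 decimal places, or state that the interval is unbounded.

z∈(-5.5556,0).

Set f=λy, z=hλ:
  y_{n+1} = y_n + z·[17/25·y_n + 8/25·y_{n+1}] ⇒ (1 − 8/25z)y_{n+1} = (1 + 17/25z)y_n
  so R(z) = (1 + 17/25z)/(1 − 8/25z).

Boundary: |R(x)|=1, x<0.
x=-0.76: |R|=0.3887
R=−1: 1+17/25x = −1+8/25x ⇒ -9/25x=2 ⇒ x=2/(-9/25)=-5.5556
Confirm numerically:
  x=-4.964: |R|=0.91773 <1
  x=-3.802: |R|=0.71521 <1
  x=-2.874: |R|=0.49712 <1
  x=-5.987: |R|=1.05327 >1
  x=-5.944: |R|=1.04819 >1
  x=-5.708: |R|=1.01942 >1
Interval (-5.5556, 0).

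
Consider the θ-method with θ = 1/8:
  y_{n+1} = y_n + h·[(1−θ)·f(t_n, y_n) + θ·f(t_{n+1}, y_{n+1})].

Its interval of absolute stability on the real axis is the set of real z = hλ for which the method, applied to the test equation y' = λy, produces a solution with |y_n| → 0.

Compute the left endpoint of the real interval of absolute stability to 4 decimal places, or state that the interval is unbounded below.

z* = -2.6667.

Test eqn y'=λy, z=hλ:
  y_{n+1} = y_n + z·[7/8·y_n + 1/8·y_{n+1}] ⇒ (1 − 1/8z)y_{n+1} = (1 + 7/8z)y_n
  Hence R(z) = (1 + 7/8z)/(1 − 1/8z).

Find x<0 with |R(x)|<1.
x=-0.68: |R|=0.3733
R=−1: 1+7/8x = −1+1/8x ⇒ -3/4x=2 ⇒ x=2/(-3/4)=-2.6667
Confirm numerically:
  x=-2.552: |R|=0.93480 <1
  x=-2.291: |R|=0.78097 <1
  x=-1.563: |R|=0.30754 <1
  x=-1.201: |R|=0.04423 <1
  x=-3.032: |R|=1.19869 >1
  x=-2.985: |R|=1.17387 >1
Interval (-2.6667, 0).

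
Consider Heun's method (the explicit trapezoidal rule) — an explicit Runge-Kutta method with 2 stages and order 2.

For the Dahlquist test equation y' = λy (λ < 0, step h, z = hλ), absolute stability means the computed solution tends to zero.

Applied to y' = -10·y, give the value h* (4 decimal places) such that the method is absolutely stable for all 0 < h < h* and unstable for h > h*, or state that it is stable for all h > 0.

On y'=λy, z=hλ:
  order 2, 2-stage ⇒ R(z)=1+z+z^2/2
  (e.g. R(-0.81)=0.51805, |R|=0.51805)

Boundary: |R(x)|=1, x<0.
x=-0.81: |R|=0.5181
|R(-2.12)|=1.1272 |R(-1.97)|=0.9704 |R(-1.77)|=0.7964
Bisect:
  x_lo=-2.5155 |R|=1.6484  x_hi=-0.2044 |R|=0.8165
  mid=-1.35996 |R|=0.56479 →hi
  mid=-1.93773 |R|=0.93967 →hi
  mid=-2.22662 |R|=1.25230 →lo
  mid=-2.08218 |R|=1.08555 →lo
  mid=-2.00995 |R|=1.01000 →lo
  mid=-1.97384 |R|=0.97419 →hi
  mid=-1.99190 |R|=0.99193 →hi
  mid=-2.00093 |R|=1.00093 →lo
  mid=-1.99641 |R|=0.99642 →hi
  ...
  [-2.00008,-1.99994] ⇒ x*=-2.0000
Stable set (-2.0000, 0).

(-2.0000,0); λ=-10 ⇒ h* = 0.2000.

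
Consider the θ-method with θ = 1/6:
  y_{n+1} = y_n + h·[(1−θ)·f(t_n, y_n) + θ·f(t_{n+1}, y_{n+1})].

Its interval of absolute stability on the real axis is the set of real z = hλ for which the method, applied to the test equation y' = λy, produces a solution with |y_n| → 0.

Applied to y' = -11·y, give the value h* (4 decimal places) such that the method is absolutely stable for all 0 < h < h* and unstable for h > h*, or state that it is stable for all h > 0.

(-3.0000,0); λ=-11 ⇒ h* = (3)/11 = 0.2727.

On y'=λy, z=hλ:
  y_{n+1} = y_n + z·[5/6·y_n + 1/6·y_{n+1}] ⇒ (1 − 1/6z)y_{n+1} = (1 + 5/6z)y_n
  R(z) = (1 + 5/6z)/(1 − 1/6z).

Need |R(x)|<1, x<0.
x=-1.65: |R|=0.2941
R=−1: 1+5/6x = −1+1/6x ⇒ -2/3x=2 ⇒ x=2/(-2/3)=-3.0000
Confirm numerically:
  x=-2.293: |R|=0.65899 <1
  x=-2.225: |R|=0.62310 <1
  x=-1.895: |R|=0.44015 <1
  x=-1.358: |R|=0.10737 <1
  x=-3.591: |R|=1.24648 >1
  x=-3.173: |R|=1.07544 >1
  x=-3.116: |R|=1.05090 >1
So |R|<1 on (-3.0000, 0).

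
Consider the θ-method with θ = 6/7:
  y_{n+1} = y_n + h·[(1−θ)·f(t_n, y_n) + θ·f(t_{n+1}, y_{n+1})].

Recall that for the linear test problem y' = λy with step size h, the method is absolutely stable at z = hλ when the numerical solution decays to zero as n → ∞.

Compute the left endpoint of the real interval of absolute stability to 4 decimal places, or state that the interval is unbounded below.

Set f=λy, z=hλ:
  y_{n+1} = y_n + z·[1/7·y_n + 6/7·y_{n+1}] ⇒ (1 − 6/7z)y_{n+1} = (1 + 1/7z)y_n
  R(z) = (1 + 1/7z)/(1 − 6/7z).

Find x<0 with |R(x)|<1.
x=-1.25: |R|=0.3966
x=-2: |R|=0.2632
x=-10: |R|=0.0448
x=-100: |R|=0.1532
θ=6/7≥1/2 ⇒ |1+1/7x|<|1−6/7x| ∀x<0 ⇒ unbounded interval.

interval (−∞, 0).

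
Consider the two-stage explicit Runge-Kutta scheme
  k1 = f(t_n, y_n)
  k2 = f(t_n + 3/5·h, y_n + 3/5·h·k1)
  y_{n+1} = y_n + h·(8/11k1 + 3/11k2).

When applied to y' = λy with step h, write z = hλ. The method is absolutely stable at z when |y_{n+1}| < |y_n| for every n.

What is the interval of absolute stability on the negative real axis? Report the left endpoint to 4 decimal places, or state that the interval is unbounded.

z∈(-6.1111,0).

Test eqn y'=λy, z=hλ:
  k1=λy_n ⇒ h·k1=z·y_n;  k2=λ(1+3/5z)y_n ⇒ h·k2=z(1+3/5z)y_n
  y_{n+1}/y_n = 1 + 8/11z + 3/11z(1+3/5z) = 1 + z + 9/55z²
  R(z) = 1 + z + 9/55z².

Find x<0 with |R(x)|<1.
x=-0.41: |R|=0.6175
R=1: x+9/55x²=0 ⇒ x=−55/9=-6.1111; min R=1−1/(4·9/55)=-0.5278>−1
Confirm numerically:
  x=-5.581: |R|=0.51587 <1
  x=-5.177: |R|=0.20867 <1
  x=-3.235: |R|=0.52251 <1
  x=-6.615: |R|=1.54544 >1
  x=-6.518: |R|=1.43398 >1
So |R|<1 on (-6.1111, 0).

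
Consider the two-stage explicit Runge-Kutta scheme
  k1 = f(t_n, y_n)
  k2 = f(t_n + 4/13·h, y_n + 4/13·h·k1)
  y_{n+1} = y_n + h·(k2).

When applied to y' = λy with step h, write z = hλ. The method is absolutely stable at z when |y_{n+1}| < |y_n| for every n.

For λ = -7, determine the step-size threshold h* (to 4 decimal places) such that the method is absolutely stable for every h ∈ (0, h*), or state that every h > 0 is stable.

Test eqn y'=λy, z=hλ:
  k1=λy_n ⇒ h·k1=z·y_n;  k2=λ(1+4/13z)y_n ⇒ h·k2=z(1+4/13z)y_n
  y_{n+1}/y_n = 1 + z(1+4/13z) = 1 + z + 4/13z²
  Hence R(z) = 1 + z + 4/13z².

Boundary: |R(x)|=1, x<0.
x=-0.49: |R|=0.5839
R=1: x+4/13x²=0 ⇒ x=−13/4=-3.2500; min R=1−1/(4·4/13)=0.1875>−1
Confirm numerically:
  x=-2.252: |R|=0.30846 <1
  x=-2.237: |R|=0.30274 <1
  x=-2.014: |R|=0.23406 <1
  x=-3.702: |R|=1.51486 >1
  x=-3.561: |R|=1.34076 >1
Interval (-3.2500, 0).

(-3.2500,0); λ=-7 ⇒ h* = (13/4)/7 = 0.4643.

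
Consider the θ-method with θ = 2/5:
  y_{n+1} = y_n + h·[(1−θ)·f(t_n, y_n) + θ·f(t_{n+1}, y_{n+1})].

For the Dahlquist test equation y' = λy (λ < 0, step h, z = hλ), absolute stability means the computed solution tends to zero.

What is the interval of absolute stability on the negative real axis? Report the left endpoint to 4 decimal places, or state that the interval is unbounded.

On y'=λy, z=hλ:
  y_{n+1} = y_n + z·[3/5·y_n + 2/5·y_{n+1}] ⇒ (1 − 2/5z)y_{n+1} = (1 + 3/5z)y_n
  so R(z) = (1 + 3/5z)/(1 − 2/5z).

Find x<0 with |R(x)|<1.
x=-1.26: |R|=0.1622
R=−1: 1+3/5x = −1+2/5x ⇒ -1/5x=2 ⇒ x=2/(-1/5)=-10.0000
Confirm numerically:
  x=-8.931: |R|=0.95324 <1
  x=-6.940: |R|=0.83792 <1
  x=-6.069: |R|=0.77063 <1
  x=-4.629: |R|=0.62330 <1
  x=-10.526: |R|=1.02019 >1
  x=-10.445: |R|=1.01719 >1
  x=-10.076: |R|=1.00302 >1
Stable set (-10.0000, 0).

z∈(-10.0000,0).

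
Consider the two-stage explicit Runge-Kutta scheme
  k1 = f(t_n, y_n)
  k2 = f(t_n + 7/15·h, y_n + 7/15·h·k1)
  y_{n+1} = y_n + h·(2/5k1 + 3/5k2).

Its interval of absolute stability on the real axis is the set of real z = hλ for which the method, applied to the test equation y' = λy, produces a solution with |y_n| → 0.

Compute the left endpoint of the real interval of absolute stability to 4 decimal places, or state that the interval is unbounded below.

On y'=λy, z=hλ:
  k1=λy_n ⇒ h·k1=z·y_n;  k2=λ(1+7/15z)y_n ⇒ h·k2=z(1+7/15z)y_n
  y_{n+1}/y_n = 1 + 2/5z + 3/5z(1+7/15z) = 1 + z + 7/25z²
  so R(z) = 1 + z + 7/25z².

Solve |R(x)|<1 on ℝ⁻.
x=-1.07: |R|=0.2506
R=1: x+7/25x²=0 ⇒ x=−25/7=-3.5714; min R=1−1/(4·7/25)=0.1071>−1
Confirm numerically:
  x=-3.525: |R|=0.95418 <1
  x=-3.466: |R|=0.89768 <1
  x=-3.298: |R|=0.74751 <1
  x=-2.818: |R|=0.40551 <1
  x=-3.973: |R|=1.44672 >1
  x=-3.962: |R|=1.43328 >1
  x=-3.595: |R|=1.02373 >1
Interval (-3.5714, 0).

z* = -3.5714.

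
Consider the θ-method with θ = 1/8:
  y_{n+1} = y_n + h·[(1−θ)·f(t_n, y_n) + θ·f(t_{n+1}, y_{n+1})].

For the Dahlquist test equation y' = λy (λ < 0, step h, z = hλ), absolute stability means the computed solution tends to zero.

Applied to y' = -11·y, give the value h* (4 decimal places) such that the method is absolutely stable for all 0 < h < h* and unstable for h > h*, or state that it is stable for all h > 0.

On y'=λy, z=hλ:
  y_{n+1} = y_n + z·[7/8·y_n + 1/8·y_{n+1}] ⇒ (1 − 1/8z)y_{n+1} = (1 + 7/8z)y_n
  so R(z) = (1 + 7/8z)/(1 − 1/8z).

Find x<0 with |R(x)|<1.
x=-1.41: |R|=0.1987
R=−1: 1+7/8x = −1+1/8x ⇒ -3/4x=2 ⇒ x=2/(-3/4)=-2.6667
Confirm numerically:
  x=-2.326: |R|=0.80205 <1
  x=-2.294: |R|=0.78279 <1
  x=-1.600: |R|=0.33333 <1
  x=-1.577: |R|=0.31732 <1
  x=-3.182: |R|=1.27652 >1
  x=-2.891: |R|=1.12359 >1
So |R|<1 on (-2.6667, 0).

(-2.6667,0); λ=-11 ⇒ h* = (8/3)/11 = 0.2424.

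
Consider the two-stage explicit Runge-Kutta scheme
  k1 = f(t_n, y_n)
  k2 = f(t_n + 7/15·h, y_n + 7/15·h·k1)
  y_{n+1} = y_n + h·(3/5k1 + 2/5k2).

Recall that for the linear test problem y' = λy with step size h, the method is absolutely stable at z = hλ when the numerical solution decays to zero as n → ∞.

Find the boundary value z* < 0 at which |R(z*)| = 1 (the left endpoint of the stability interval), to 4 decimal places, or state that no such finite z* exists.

On y'=λy, z=hλ:
  k1=λy_n ⇒ h·k1=z·y_n;  k2=λ(1+7/15z)y_n ⇒ h·k2=z(1+7/15z)y_n
  y_{n+1}/y_n = 1 + 3/5z + 2/5z(1+7/15z) = 1 + z + 14/75z²
  ⇒ R(z) = 1 + z + 14/75z².

Boundary: |R(x)|=1, x<0.
x=-1.28: |R|=0.0258
R=1: x+14/75x²=0 ⇒ x=−75/14=-5.3571; min R=1−1/(4·14/75)=-0.3393>−1
Confirm numerically:
  x=-4.139: |R|=0.05885 <1
  x=-3.752: |R|=0.12420 <1
  x=-2.815: |R|=0.33581 <1
  x=-5.854: |R|=1.54294 >1
  x=-5.429: |R|=1.07282 >1
So |R|<1 on (-5.3571, 0).

z* = -5.3571.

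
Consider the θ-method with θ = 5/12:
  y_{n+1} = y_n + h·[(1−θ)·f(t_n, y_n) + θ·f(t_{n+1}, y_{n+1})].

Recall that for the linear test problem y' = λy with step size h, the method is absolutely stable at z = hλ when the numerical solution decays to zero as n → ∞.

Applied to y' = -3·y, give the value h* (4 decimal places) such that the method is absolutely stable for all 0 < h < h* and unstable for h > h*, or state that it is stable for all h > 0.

Set f=λy, z=hλ:
  y_{n+1} = y_n + z·[7/12·y_n + 5/12·y_{n+1}] ⇒ (1 − 5/12z)y_{n+1} = (1 + 7/12z)y_n
  R(z) = (1 + 7/12z)/(1 − 5/12z).

Need |R(x)|<1, x<0.
x=-1.46: |R|=0.0922
R=−1: 1+7/12x = −1+5/12x ⇒ -1/6x=2 ⇒ x=2/(-1/6)=-12.0000
Confirm numerically:
  x=-11.308: |R|=0.97981 <1
  x=-10.872: |R|=0.96600 <1
  x=-5.196: |R|=0.64171 <1
  x=-12.377: |R|=1.01021 >1
  x=-12.114: |R|=1.00314 >1
So |R|<1 on (-12.0000, 0).

(-12.0000,0); λ=-3 ⇒ h* = (12)/3 = 4.0000.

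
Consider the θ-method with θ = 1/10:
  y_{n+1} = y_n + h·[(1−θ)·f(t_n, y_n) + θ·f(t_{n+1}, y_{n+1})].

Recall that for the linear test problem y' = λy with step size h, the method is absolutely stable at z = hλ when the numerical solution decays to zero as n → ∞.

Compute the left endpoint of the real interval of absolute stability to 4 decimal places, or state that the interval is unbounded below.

Test eqn y'=λy, z=hλ:
  y_{n+1} = y_n + z·[9/10·y_n + 1/10·y_{n+1}] ⇒ (1 − 1/10z)y_{n+1} = (1 + 9/10z)y_n
  Hence R(z) = (1 + 9/10z)/(1 − 1/10z).

Solve |R(x)|<1 on ℝ⁻.
x=-0.61: |R|=0.4251
R=−1: 1+9/10x = −1+1/10x ⇒ -4/5x=2 ⇒ x=2/(-4/5)=-2.5000
Confirm numerically:
  x=-2.463: |R|=0.97625 <1
  x=-2.235: |R|=0.82673 <1
  x=-2.043: |R|=0.69642 <1
  x=-1.770: |R|=0.50382 <1
  x=-2.938: |R|=1.27083 >1
  x=-2.629: |R|=1.08172 >1
Stable set (-2.5000, 0).

left endpoint -2.5000.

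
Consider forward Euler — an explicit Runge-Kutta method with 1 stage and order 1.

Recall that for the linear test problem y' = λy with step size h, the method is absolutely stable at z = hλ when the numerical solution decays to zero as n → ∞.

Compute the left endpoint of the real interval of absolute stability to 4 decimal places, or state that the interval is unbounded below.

With y'=λy (z=hλ):
  order 1, 1-stage ⇒ R(z)=1+z
  (e.g. R(-1.57)=-0.57000, |R|=0.57000)

Solve |R(x)|<1 on ℝ⁻.
x=-1.57: |R|=0.5700
|R(-1.62)|=0.6200 |R(-1.35)|=0.3500 |R(-0.51)|=0.4900
Bisect:
  x_lo=-2.4959 |R|=1.4959  x_hi=-0.0511 |R|=0.9489
  mid=-1.27350 |R|=0.27350 →hi
  mid=-1.88472 |R|=0.88472 →hi
  mid=-2.19033 |R|=1.19033 →lo
  mid=-2.03752 |R|=1.03752 →lo
  mid=-1.96112 |R|=0.96112 →hi
  mid=-1.99932 |R|=0.99932 →hi
  mid=-2.01842 |R|=1.01842 →lo
  mid=-2.00887 |R|=1.00887 →lo
  ...
  [-2.00007,-1.99992] ⇒ x*=-2.0000
Interval (-2.0000, 0).

left endpoint -2.0000.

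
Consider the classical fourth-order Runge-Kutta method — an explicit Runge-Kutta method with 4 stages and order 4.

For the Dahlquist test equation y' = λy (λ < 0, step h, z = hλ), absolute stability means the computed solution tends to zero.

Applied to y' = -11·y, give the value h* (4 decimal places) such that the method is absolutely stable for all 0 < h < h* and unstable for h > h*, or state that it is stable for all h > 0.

(-2.7853,0); λ=-11 ⇒ h* = 0.2532.

Set f=λy, z=hλ:
  order 4, 4-stage ⇒ R(z)=1+z+z^2/2+z^3/6+z^4/24
  (e.g. R(-1.63)=0.27079, |R|=0.27079)

Find x<0 with |R(x)|<1.
x=-1.63: |R|=0.2708
|R(-2.24)|=0.4446 |R(-0.85)|=0.4306 |R(-0.53)|=0.5889
Bisect:
  x_lo=-3.3020 |R|=2.1025  x_hi=-0.0562 |R|=0.9453
  mid=-1.67912 |R|=0.27279 →hi
  mid=-2.49055 |R|=0.63926 →hi
  mid=-2.89627 |R|=1.18063 →lo
  mid=-2.69341 |R|=0.87008 →hi
  mid=-2.79484 |R|=1.01449 →lo
  mid=-2.74413 |R|=0.93969 →hi
  mid=-2.76949 |R|=0.97643 →hi
  mid=-2.78217 |R|=0.99529 →hi
  ...
  [-2.78533,-2.78514] ⇒ x*=-2.7853
Interval (-2.7853, 0).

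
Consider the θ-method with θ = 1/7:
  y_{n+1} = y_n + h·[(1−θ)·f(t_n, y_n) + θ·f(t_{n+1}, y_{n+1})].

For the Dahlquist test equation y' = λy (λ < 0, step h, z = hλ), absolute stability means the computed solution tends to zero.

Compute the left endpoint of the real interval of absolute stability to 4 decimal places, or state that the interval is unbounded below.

left endpoint -2.8000.

With y'=λy (z=hλ):
  y_{n+1} = y_n + z·[6/7·y_n + 1/7·y_{n+1}] ⇒ (1 − 1/7z)y_{n+1} = (1 + 6/7z)y_n
  so R(z) = (1 + 6/7z)/(1 − 1/7z).

Boundary: |R(x)|=1, x<0.
x=-0.46: |R|=0.5684
R=−1: 1+6/7x = −1+1/7x ⇒ -5/7x=2 ⇒ x=2/(-5/7)=-2.8000
Confirm numerically:
  x=-2.212: |R|=0.68085 <1
  x=-2.100: |R|=0.61538 <1
  x=-2.041: |R|=0.58025 <1
  x=-1.339: |R|=0.12400 <1
  x=-3.175: |R|=1.18428 >1
  x=-2.907: |R|=1.05400 >1
  x=-2.822: |R|=1.01120 >1
Interval (-2.8000, 0).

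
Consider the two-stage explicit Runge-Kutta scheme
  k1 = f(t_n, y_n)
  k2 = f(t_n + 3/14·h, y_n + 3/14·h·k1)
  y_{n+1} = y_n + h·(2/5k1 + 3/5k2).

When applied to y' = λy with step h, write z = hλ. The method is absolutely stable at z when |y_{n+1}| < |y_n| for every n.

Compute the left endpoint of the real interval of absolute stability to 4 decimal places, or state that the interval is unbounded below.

Test eqn y'=λy, z=hλ:
  k1=λy_n ⇒ h·k1=z·y_n;  k2=λ(1+3/14z)y_n ⇒ h·k2=z(1+3/14z)y_n
  y_{n+1}/y_n = 1 + 2/5z + 3/5z(1+3/14z) = 1 + z + 9/70z²
  ⇒ R(z) = 1 + z + 9/70z².

Boundary: |R(x)|=1, x<0.
x=-1.27: |R|=0.0626
R=1: x+9/70x²=0 ⇒ x=−70/9=-7.7778; min R=1−1/(4·9/70)=-0.9444>−1
Confirm numerically:
  x=-5.419: |R|=0.64343 <1
  x=-4.317: |R|=0.92088 <1
  x=-3.738: |R|=0.94152 <1
  x=-8.088: |R|=1.32260 >1
  x=-8.053: |R|=1.28496 >1
  x=-8.023: |R|=1.25295 >1
So |R|<1 on (-7.7778, 0).

z* = -7.7778.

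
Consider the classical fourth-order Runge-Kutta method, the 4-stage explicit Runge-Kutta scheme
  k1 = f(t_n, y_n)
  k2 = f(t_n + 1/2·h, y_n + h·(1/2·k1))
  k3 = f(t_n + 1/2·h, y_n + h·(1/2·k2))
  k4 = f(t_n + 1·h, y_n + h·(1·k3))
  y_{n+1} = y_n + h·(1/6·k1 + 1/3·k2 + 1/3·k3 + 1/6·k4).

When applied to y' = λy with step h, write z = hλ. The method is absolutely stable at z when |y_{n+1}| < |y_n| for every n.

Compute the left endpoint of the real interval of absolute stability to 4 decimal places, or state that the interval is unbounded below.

Test eqn y'=λy, z=hλ:
  order 4, 4-stage ⇒ R(z)=1+z+z^2/2+z^3/6+z^4/24
  (e.g. R(-1.64)=0.27106, |R|=0.27106)

Need |R(x)|<1, x<0.
x=-1.64: |R|=0.2711
|R(-2.69)|=0.8656 |R(-2.07)|=0.3592 |R(-1.16)|=0.3281
Bisect:
  x_lo=-3.3590 |R|=2.2703  x_hi=-0.2827 |R|=0.7538
  mid=-1.82084 |R|=0.28875 →hi
  mid=-2.58993 |R|=0.74325 →hi
  mid=-2.97448 |R|=1.32476 →lo
  mid=-2.78220 |R|=0.99535 →hi
  mid=-2.87834 |R|=1.14959 →lo
  mid=-2.83027 |R|=1.06996 →lo
  mid=-2.80624 |R|=1.03204 →lo
  ...
  [-2.78539,-2.78521] ⇒ x*=-2.7853
Interval (-2.7853, 0).

left endpoint -2.7853.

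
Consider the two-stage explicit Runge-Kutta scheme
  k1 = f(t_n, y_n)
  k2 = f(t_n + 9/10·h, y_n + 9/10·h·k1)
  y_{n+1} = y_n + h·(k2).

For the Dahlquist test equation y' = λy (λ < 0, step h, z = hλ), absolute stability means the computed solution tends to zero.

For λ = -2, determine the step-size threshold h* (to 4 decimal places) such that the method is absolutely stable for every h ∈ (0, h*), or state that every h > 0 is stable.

With y'=λy (z=hλ):
  k1=λy_n ⇒ h·k1=z·y_n;  k2=λ(1+9/10z)y_n ⇒ h·k2=z(1+9/10z)y_n
  y_{n+1}/y_n = 1 + z(1+9/10z) = 1 + z + 9/10z²
  R(z) = 1 + z + 9/10z².

Boundary: |R(x)|=1, x<0.
x=-0.69: |R|=0.7385
R=1: x+9/10x²=0 ⇒ x=−10/9=-1.1111; min R=1−1/(4·9/10)=0.7222>−1
Confirm numerically:
  x=-0.996: |R|=0.89681 <1
  x=-0.918: |R|=0.84045 <1
  x=-0.450: |R|=0.73225 <1
  x=-1.675: |R|=1.85006 >1
  x=-1.493: |R|=1.51314 >1
  x=-1.261: |R|=1.17011 >1
Stable set (-1.1111, 0).

(-1.1111,0); λ=-2 ⇒ h* = (10/9)/2 = 0.5556.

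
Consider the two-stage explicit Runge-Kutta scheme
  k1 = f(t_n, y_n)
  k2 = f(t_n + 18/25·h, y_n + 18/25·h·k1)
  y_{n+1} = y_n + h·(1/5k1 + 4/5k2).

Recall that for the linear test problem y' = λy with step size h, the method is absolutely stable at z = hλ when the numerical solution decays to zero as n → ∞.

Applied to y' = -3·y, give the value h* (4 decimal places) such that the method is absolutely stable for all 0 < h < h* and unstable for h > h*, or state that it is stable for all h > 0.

With y'=λy (z=hλ):
  k1=λy_n ⇒ h·k1=z·y_n;  k2=λ(1+18/25z)y_n ⇒ h·k2=z(1+18/25z)y_n
  y_{n+1}/y_n = 1 + 1/5z + 4/5z(1+18/25z) = 1 + z + 72/125z²
  Hence R(z) = 1 + z + 72/125z².

Solve |R(x)|<1 on ℝ⁻.
x=-0.73: |R|=0.5770
R=1: x+72/125x²=0 ⇒ x=−125/72=-1.7361; min R=1−1/(4·72/125)=0.5660>−1
Confirm numerically:
  x=-1.540: |R|=0.82604 <1
  x=-1.124: |R|=0.60370 <1
  x=-1.048: |R|=0.58462 <1
  x=-0.762: |R|=0.57245 <1
  x=-2.309: |R|=1.76193 >1
  x=-2.119: |R|=1.46733 >1
Stable set (-1.7361, 0).

(-1.7361,0); λ=-3 ⇒ h* = (125/72)/3 = 0.5787.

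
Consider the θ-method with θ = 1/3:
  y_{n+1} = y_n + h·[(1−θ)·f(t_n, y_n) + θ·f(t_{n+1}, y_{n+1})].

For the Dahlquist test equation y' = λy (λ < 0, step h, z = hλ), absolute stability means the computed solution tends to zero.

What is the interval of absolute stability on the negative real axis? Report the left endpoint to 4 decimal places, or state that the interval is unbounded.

Test eqn y'=λy, z=hλ:
  y_{n+1} = y_n + z·[2/3·y_n + 1/3·y_{n+1}] ⇒ (1 − 1/3z)y_{n+1} = (1 + 2/3z)y_n
  ⇒ R(z) = (1 + 2/3z)/(1 − 1/3z).

Boundary: |R(x)|=1, x<0.
x=-0.87: |R|=0.3256
R=−1: 1+2/3x = −1+1/3x ⇒ -1/3x=2 ⇒ x=2/(-1/3)=-6.0000
Confirm numerically:
  x=-5.271: |R|=0.91186 <1
  x=-5.023: |R|=0.87823 <1
  x=-4.793: |R|=0.84512 <1
  x=-6.418: |R|=1.04438 >1
  x=-6.288: |R|=1.03101 >1
Interval (-6.0000, 0).

(-6.0000, 0).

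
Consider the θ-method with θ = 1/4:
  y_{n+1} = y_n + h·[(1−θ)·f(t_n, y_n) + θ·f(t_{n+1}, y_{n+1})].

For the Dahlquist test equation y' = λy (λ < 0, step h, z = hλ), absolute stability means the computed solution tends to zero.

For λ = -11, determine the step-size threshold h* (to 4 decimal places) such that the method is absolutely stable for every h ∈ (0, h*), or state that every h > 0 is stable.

With y'=λy (z=hλ):
  y_{n+1} = y_n + z·[3/4·y_n + 1/4·y_{n+1}] ⇒ (1 − 1/4z)y_{n+1} = (1 + 3/4z)y_n
  R(z) = (1 + 3/4z)/(1 − 1/4z).

Solve |R(x)|<1 on ℝ⁻.
x=-1.12: |R|=0.1250
R=−1: 1+3/4x = −1+1/4x ⇒ -1/2x=2 ⇒ x=2/(-1/2)=-4.0000
Confirm numerically:
  x=-2.820: |R|=0.65396 <1
  x=-2.545: |R|=0.55539 <1
  x=-2.399: |R|=0.49961 <1
  x=-1.830: |R|=0.25557 <1
  x=-4.244: |R|=1.05919 >1
  x=-4.050: |R|=1.01242 >1
Interval (-4.0000, 0).

(-4.0000,0); λ=-11 ⇒ h* = (4)/11 = 0.3636.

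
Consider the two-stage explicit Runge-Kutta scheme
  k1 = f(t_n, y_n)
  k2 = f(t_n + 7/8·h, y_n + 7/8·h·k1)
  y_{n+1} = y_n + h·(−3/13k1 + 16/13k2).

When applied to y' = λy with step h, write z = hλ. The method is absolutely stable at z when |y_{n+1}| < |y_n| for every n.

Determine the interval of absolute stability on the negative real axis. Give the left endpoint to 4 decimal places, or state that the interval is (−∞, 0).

Set f=λy, z=hλ:
  k1=λy_n ⇒ h·k1=z·y_n;  k2=λ(1+7/8z)y_n ⇒ h·k2=z(1+7/8z)y_n
  y_{n+1}/y_n = 1 − 3/13z + 16/13z(1+7/8z) = 1 + z + 14/13z²
  Hence R(z) = 1 + z + 14/13z².

Boundary: |R(x)|=1, x<0.
x=-1.73: |R|=2.4931
R=1: x+14/13x²=0 ⇒ x=−13/14=-0.9286; min R=1−1/(4·14/13)=0.7679>−1
Confirm numerically:
  x=-0.812: |R|=0.89806 <1
  x=-0.620: |R|=0.79397 <1
  x=-0.380: |R|=0.77551 <1
  x=-0.372: |R|=0.77703 <1
  x=-1.307: |R|=1.53265 >1
  x=-1.209: |R|=1.36512 >1
Interval (-0.9286, 0).

(-0.9286, 0).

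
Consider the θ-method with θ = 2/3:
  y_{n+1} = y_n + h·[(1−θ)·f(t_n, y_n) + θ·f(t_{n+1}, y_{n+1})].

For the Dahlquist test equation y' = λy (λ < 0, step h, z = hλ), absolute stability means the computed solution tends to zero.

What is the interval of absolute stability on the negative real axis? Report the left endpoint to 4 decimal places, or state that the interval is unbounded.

(−∞, 0) — no finite endpoint.

Set f=λy, z=hλ:
  y_{n+1} = y_n + z·[1/3·y_n + 2/3·y_{n+1}] ⇒ (1 − 2/3z)y_{n+1} = (1 + 1/3z)y_n
  Hence R(z) = (1 + 1/3z)/(1 − 2/3z).

Find x<0 with |R(x)|<1.
x=-1.72: |R|=0.1988
x=-2: |R|=0.1429
x=-10: |R|=0.3043
x=-100: |R|=0.4778
θ=2/3≥1/2 ⇒ |1+1/3x|<|1−2/3x| ∀x<0 ⇒ unbounded interval.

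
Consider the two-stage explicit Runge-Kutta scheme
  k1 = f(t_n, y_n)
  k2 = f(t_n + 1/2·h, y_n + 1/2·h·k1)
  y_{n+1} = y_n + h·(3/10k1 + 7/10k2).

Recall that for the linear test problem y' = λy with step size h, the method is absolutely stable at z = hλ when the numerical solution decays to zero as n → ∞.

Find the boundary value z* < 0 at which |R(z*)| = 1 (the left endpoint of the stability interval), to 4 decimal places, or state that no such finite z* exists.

z* = -2.8571.

Test eqn y'=λy, z=hλ:
  k1=λy_n ⇒ h·k1=z·y_n;  k2=λ(1+1/2z)y_n ⇒ h·k2=z(1+1/2z)y_n
  y_{n+1}/y_n = 1 + 3/10z + 7/10z(1+1/2z) = 1 + z + 7/20z²
  so R(z) = 1 + z + 7/20z².

Need |R(x)|<1, x<0.
x=-1.54: |R|=0.2901
R=1: x+7/20x²=0 ⇒ x=−20/7=-2.8571; min R=1−1/(4·7/20)=0.2857>−1
Confirm numerically:
  x=-2.431: |R|=0.63742 <1
  x=-2.058: |R|=0.42438 <1
  x=-1.520: |R|=0.28864 <1
  x=-3.392: |R|=1.63498 >1
  x=-3.342: |R|=1.56714 >1
Interval (-2.8571, 0).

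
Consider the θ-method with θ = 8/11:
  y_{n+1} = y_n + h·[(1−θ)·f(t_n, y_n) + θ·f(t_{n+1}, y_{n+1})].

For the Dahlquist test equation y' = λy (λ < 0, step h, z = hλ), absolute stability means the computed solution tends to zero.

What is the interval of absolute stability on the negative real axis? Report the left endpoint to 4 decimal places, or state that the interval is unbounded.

interval (−∞, 0).

Test eqn y'=λy, z=hλ:
  y_{n+1} = y_n + z·[3/11·y_n + 8/11·y_{n+1}] ⇒ (1 − 8/11z)y_{n+1} = (1 + 3/11z)y_n
  Hence R(z) = (1 + 3/11z)/(1 − 8/11z).

Find x<0 with |R(x)|<1.
x=-0.35: |R|=0.7210
x=-2: |R|=0.1852
x=-10: |R|=0.2088
x=-100: |R|=0.3564
θ=8/11≥1/2 ⇒ |1+3/11x|<|1−8/11x| ∀x<0 ⇒ interval (−∞,0).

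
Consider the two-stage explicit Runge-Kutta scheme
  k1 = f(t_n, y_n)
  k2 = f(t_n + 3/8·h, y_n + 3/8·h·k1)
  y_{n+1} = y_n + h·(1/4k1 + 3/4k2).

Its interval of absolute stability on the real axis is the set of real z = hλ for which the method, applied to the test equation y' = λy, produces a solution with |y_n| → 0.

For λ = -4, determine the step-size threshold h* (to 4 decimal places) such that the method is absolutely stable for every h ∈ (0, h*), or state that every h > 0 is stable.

With y'=λy (z=hλ):
  k1=λy_n ⇒ h·k1=z·y_n;  k2=λ(1+3/8z)y_n ⇒ h·k2=z(1+3/8z)y_n
  y_{n+1}/y_n = 1 + 1/4z + 3/4z(1+3/8z) = 1 + z + 9/32z²
  ⇒ R(z) = 1 + z + 9/32z².

Need |R(x)|<1, x<0.
x=-1.59: |R|=0.1210
R=1: x+9/32x²=0 ⇒ x=−32/9=-3.5556; min R=1−1/(4·9/32)=0.1111>−1
Confirm numerically:
  x=-3.498: |R|=0.94338 <1
  x=-3.311: |R|=0.77227 <1
  x=-2.178: |R|=0.15616 <1
  x=-2.088: |R|=0.13818 <1
  x=-4.034: |R|=1.54283 >1
  x=-3.974: |R|=1.46769 >1
  x=-3.745: |R|=1.19954 >1
So |R|<1 on (-3.5556, 0).

(-3.5556,0); λ=-4 ⇒ h* = (32/9)/4 = 0.8889.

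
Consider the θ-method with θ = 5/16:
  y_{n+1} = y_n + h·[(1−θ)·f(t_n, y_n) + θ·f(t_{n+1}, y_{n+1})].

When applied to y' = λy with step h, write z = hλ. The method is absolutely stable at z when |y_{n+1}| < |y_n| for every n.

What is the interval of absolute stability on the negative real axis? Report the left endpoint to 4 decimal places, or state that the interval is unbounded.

Set f=λy, z=hλ:
  y_{n+1} = y_n + z·[11/16·y_n + 5/16·y_{n+1}] ⇒ (1 − 5/16z)y_{n+1} = (1 + 11/16z)y_n
  R(z) = (1 + 11/16z)/(1 − 5/16z).

Boundary: |R(x)|=1, x<0.
x=-0.62: |R|=0.4806
R=−1: 1+11/16x = −1+5/16x ⇒ -3/8x=2 ⇒ x=2/(-3/8)=-5.3333
Confirm numerically:
  x=-5.171: |R|=0.97673 <1
  x=-4.639: |R|=0.89371 <1
  x=-2.436: |R|=0.38311 <1
  x=-5.696: |R|=1.04892 >1
  x=-5.498: |R|=1.02272 >1
Stable set (-5.3333, 0).

(-5.3333, 0).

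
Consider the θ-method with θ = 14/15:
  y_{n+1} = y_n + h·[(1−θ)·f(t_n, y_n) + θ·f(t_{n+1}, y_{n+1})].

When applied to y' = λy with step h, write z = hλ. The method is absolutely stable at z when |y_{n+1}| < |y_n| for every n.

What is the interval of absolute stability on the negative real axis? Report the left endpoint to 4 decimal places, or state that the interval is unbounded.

(−∞, 0) — no finite endpoint.

Test eqn y'=λy, z=hλ:
  y_{n+1} = y_n + z·[1/15·y_n + 14/15·y_{n+1}] ⇒ (1 − 14/15z)y_{n+1} = (1 + 1/15z)y_n
  Hence R(z) = (1 + 1/15z)/(1 − 14/15z).

Need |R(x)|<1, x<0.
x=-0.8: |R|=0.5420
x=-2: |R|=0.3023
x=-10: |R|=0.0323
x=-100: |R|=0.0601
θ=14/15≥1/2 ⇒ |1+1/15x|<|1−14/15x| ∀x<0 ⇒ interval (−∞,0).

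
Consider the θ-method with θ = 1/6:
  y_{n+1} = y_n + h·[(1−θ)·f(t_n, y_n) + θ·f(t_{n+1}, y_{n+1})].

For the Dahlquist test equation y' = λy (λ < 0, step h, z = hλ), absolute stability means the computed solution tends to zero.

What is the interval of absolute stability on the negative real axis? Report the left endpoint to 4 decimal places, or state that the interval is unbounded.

(-3.0000, 0).

With y'=λy (z=hλ):
  y_{n+1} = y_n + z·[5/6·y_n + 1/6·y_{n+1}] ⇒ (1 − 1/6z)y_{n+1} = (1 + 5/6z)y_n
  so R(z) = (1 + 5/6z)/(1 − 1/6z).

Boundary: |R(x)|=1, x<0.
x=-0.78: |R|=0.3097
R=−1: 1+5/6x = −1+1/6x ⇒ -2/3x=2 ⇒ x=2/(-2/3)=-3.0000
Confirm numerically:
  x=-2.885: |R|=0.94823 <1
  x=-2.109: |R|=0.56049 <1
  x=-1.936: |R|=0.46371 <1
  x=-3.402: |R|=1.17103 >1
  x=-3.080: |R|=1.03524 >1
Interval (-3.0000, 0).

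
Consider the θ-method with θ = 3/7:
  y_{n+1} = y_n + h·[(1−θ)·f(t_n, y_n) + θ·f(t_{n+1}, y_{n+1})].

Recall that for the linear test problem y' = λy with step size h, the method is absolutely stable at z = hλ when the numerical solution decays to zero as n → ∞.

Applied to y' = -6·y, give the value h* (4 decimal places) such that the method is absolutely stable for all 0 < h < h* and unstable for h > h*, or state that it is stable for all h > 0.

(-14.0000,0); λ=-6 ⇒ h* = (14)/6 = 2.3333.

On y'=λy, z=hλ:
  y_{n+1} = y_n + z·[4/7·y_n + 3/7·y_{n+1}] ⇒ (1 − 3/7z)y_{n+1} = (1 + 4/7z)y_n
  Hence R(z) = (1 + 4/7z)/(1 − 3/7z).

Need |R(x)|<1, x<0.
x=-1.61: |R|=0.0473
R=−1: 1+4/7x = −1+3/7x ⇒ -1/7x=2 ⇒ x=2/(-1/7)=-14.0000
Confirm numerically:
  x=-13.825: |R|=0.99639 <1
  x=-13.129: |R|=0.98122 <1
  x=-6.302: |R|=0.70285 <1
  x=-5.815: |R|=0.66517 <1
  x=-14.580: |R|=1.01143 >1
  x=-14.365: |R|=1.00729 >1
  x=-14.348: |R|=1.00695 >1
Interval (-14.0000, 0).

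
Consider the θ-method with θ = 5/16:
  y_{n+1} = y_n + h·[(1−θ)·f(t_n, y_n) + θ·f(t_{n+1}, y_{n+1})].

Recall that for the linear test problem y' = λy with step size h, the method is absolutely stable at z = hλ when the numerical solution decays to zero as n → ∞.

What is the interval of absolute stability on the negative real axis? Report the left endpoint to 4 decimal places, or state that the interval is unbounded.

With y'=λy (z=hλ):
  y_{n+1} = y_n + z·[11/16·y_n + 5/16·y_{n+1}] ⇒ (1 − 5/16z)y_{n+1} = (1 + 11/16z)y_n
  so R(z) = (1 + 11/16z)/(1 − 5/16z).

Boundary: |R(x)|=1, x<0.
x=-1.33: |R|=0.0605
R=−1: 1+11/16x = −1+5/16x ⇒ -3/8x=2 ⇒ x=2/(-3/8)=-5.3333
Confirm numerically:
  x=-4.267: |R|=0.82863 <1
  x=-3.927: |R|=0.76321 <1
  x=-3.551: |R|=0.68319 <1
  x=-2.885: |R|=0.51717 <1
  x=-5.739: |R|=1.05446 >1
  x=-5.728: |R|=1.05305 >1
  x=-5.411: |R|=1.01082 >1
So |R|<1 on (-5.3333, 0).

(-5.3333, 0).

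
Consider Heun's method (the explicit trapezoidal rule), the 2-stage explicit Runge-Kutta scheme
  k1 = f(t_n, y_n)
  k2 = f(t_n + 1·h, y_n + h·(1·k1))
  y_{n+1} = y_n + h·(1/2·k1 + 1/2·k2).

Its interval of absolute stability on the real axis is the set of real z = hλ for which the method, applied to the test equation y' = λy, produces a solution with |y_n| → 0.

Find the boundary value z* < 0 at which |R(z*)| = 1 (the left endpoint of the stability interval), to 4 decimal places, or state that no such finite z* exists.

Set f=λy, z=hλ:
  order 2, 2-stage ⇒ R(z)=1+z+z^2/2
  (e.g. R(-1.69)=0.73805, |R|=0.73805)

Need |R(x)|<1, x<0.
x=-1.69: |R|=0.7380
|R(-2.38)|=1.4522 |R(-2.17)|=1.1845 |R(-0.86)|=0.5098
Bisect:
  x_lo=-2.3088 |R|=1.3565  x_hi=-0.2219 |R|=0.8027
  mid=-1.26538 |R|=0.53521 →hi
  mid=-1.78710 |R|=0.80977 →hi
  mid=-2.04797 |R|=1.04912 →lo
  mid=-1.91753 |R|=0.92093 →hi
  mid=-1.98275 |R|=0.98290 →hi
  mid=-2.01536 |R|=1.01548 →lo
  mid=-1.99905 |R|=0.99905 →hi
  mid=-2.00721 |R|=1.00723 →lo
  mid=-2.00313 |R|=1.00313 →lo
  ...
  [-2.00007,-1.99995] ⇒ x*=-2.0000
Interval (-2.0000, 0).

left endpoint -2.0000.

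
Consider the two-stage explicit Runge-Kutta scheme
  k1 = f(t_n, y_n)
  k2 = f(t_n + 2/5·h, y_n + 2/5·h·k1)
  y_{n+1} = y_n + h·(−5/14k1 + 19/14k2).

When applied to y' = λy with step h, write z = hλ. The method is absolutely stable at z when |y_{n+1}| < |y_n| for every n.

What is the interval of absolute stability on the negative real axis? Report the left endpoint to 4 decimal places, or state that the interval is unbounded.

(-1.8421, 0).

With y'=λy (z=hλ):
  k1=λy_n ⇒ h·k1=z·y_n;  k2=λ(1+2/5z)y_n ⇒ h·k2=z(1+2/5z)y_n
  y_{n+1}/y_n = 1 − 5/14z + 19/14z(1+2/5z) = 1 + z + 19/35z²
  ⇒ R(z) = 1 + z + 19/35z².

Boundary: |R(x)|=1, x<0.
x=-0.86: |R|=0.5415
R=1: x+19/35x²=0 ⇒ x=−35/19=-1.8421; min R=1−1/(4·19/35)=0.5395>−1
Confirm numerically:
  x=-1.656: |R|=0.83270 <1
  x=-1.098: |R|=0.55647 <1
  x=-1.017: |R|=0.54447 <1
  x=-2.218: |R|=1.45260 >1
  x=-2.125: |R|=1.32634 >1
  x=-1.899: |R|=1.05865 >1
Stable set (-1.8421, 0).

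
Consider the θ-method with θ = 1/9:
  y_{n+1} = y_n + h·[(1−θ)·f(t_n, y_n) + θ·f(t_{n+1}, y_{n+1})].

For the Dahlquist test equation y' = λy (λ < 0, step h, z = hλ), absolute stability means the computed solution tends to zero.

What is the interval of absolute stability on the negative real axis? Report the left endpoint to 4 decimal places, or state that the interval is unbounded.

(-2.5714, 0).

On y'=λy, z=hλ:
  y_{n+1} = y_n + z·[8/9·y_n + 1/9·y_{n+1}] ⇒ (1 − 1/9z)y_{n+1} = (1 + 8/9z)y_n
  ⇒ R(z) = (1 + 8/9z)/(1 − 1/9z).

Solve |R(x)|<1 on ℝ⁻.
x=-1.51: |R|=0.2931
R=−1: 1+8/9x = −1+1/9x ⇒ -7/9x=2 ⇒ x=2/(-7/9)=-2.5714
Confirm numerically:
  x=-2.062: |R|=0.67764 <1
  x=-1.535: |R|=0.31134 <1
  x=-1.073: |R|=0.04130 <1
  x=-2.812: |R|=1.14257 >1
  x=-2.770: |R|=1.11810 >1
  x=-2.765: |R|=1.11517 >1
Stable set (-2.5714, 0).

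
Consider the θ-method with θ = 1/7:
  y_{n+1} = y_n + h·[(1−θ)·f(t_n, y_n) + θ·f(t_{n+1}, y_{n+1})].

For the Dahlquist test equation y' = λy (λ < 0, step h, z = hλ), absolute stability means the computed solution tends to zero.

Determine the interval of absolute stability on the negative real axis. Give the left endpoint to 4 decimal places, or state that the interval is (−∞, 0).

Test eqn y'=λy, z=hλ:
  y_{n+1} = y_n + z·[6/7·y_n + 1/7·y_{n+1}] ⇒ (1 − 1/7z)y_{n+1} = (1 + 6/7z)y_n
  ⇒ R(z) = (1 + 6/7z)/(1 − 1/7z).

Boundary: |R(x)|=1, x<0.
x=-1.67: |R|=0.3483
R=−1: 1+6/7x = −1+1/7x ⇒ -5/7x=2 ⇒ x=2/(-5/7)=-2.8000
Confirm numerically:
  x=-2.481: |R|=0.83177 <1
  x=-2.462: |R|=0.82139 <1
  x=-1.424: |R|=0.18329 <1
  x=-3.081: |R|=1.13937 >1
  x=-2.929: |R|=1.06496 >1
  x=-2.893: |R|=1.04700 >1
So |R|<1 on (-2.8000, 0).

(-2.8000, 0).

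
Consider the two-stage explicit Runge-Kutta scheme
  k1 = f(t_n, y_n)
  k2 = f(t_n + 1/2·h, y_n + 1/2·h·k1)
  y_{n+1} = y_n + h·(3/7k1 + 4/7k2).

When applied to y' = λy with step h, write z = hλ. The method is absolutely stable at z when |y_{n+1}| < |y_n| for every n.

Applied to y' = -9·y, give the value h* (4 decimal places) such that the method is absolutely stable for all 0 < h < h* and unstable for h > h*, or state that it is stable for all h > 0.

(-3.5000,0); λ=-9 ⇒ h* = (7/2)/9 = 0.3889.

With y'=λy (z=hλ):
  k1=λy_n ⇒ h·k1=z·y_n;  k2=λ(1+1/2z)y_n ⇒ h·k2=z(1+1/2z)y_n
  y_{n+1}/y_n = 1 + 3/7z + 4/7z(1+1/2z) = 1 + z + 2/7z²
  ⇒ R(z) = 1 + z + 2/7z².

Solve |R(x)|<1 on ℝ⁻.
x=-0.76: |R|=0.4050
R=1: x+2/7x²=0 ⇒ x=−7/2=-3.5000; min R=1−1/(4·2/7)=0.1250>−1
Confirm numerically:
  x=-2.462: |R|=0.26984 <1
  x=-2.185: |R|=0.17906 <1
  x=-1.880: |R|=0.12983 <1
  x=-1.531: |R|=0.13870 <1
  x=-4.013: |R|=1.58819 >1
Stable set (-3.5000, 0).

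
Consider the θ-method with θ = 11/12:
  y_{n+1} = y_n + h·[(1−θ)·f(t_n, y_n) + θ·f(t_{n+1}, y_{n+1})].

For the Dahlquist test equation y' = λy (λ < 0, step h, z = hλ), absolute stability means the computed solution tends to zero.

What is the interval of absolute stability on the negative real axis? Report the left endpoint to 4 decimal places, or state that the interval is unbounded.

unbounded; (−∞, 0).

With y'=λy (z=hλ):
  y_{n+1} = y_n + z·[1/12·y_n + 11/12·y_{n+1}] ⇒ (1 − 11/12z)y_{n+1} = (1 + 1/12z)y_n
  so R(z) = (1 + 1/12z)/(1 − 11/12z).

Need |R(x)|<1, x<0.
x=-1.38: |R|=0.3907
x=-2: |R|=0.2941
x=-10: |R|=0.0164
x=-100: |R|=0.0791
θ=11/12≥1/2 ⇒ |1+1/12x|<|1−11/12x| ∀x<0 ⇒ unbounded interval.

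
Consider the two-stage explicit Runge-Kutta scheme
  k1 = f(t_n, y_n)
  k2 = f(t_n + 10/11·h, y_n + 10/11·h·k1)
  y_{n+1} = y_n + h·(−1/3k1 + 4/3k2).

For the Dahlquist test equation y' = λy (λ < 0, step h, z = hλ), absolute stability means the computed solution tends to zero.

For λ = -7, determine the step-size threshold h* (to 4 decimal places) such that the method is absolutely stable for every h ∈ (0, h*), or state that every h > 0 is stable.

Test eqn y'=λy, z=hλ:
  k1=λy_n ⇒ h·k1=z·y_n;  k2=λ(1+10/11z)y_n ⇒ h·k2=z(1+10/11z)y_n
  y_{n+1}/y_n = 1 − 1/3z + 4/3z(1+10/11z) = 1 + z + 40/33z²
  ⇒ R(z) = 1 + z + 40/33z².

Boundary: |R(x)|=1, x<0.
x=-1.2: |R|=1.5455
R=1: x+40/33x²=0 ⇒ x=−33/40=-0.8250; min R=1−1/(4·40/33)=0.7937>−1
Confirm numerically:
  x=-0.669: |R|=0.87350 <1
  x=-0.598: |R|=0.83546 <1
  x=-0.589: |R|=0.83151 <1
  x=-0.378: |R|=0.79519 <1
  x=-1.310: |R|=1.77012 >1
  x=-0.880: |R|=1.05867 >1
Interval (-0.8250, 0).

(-0.8250,0); λ=-7 ⇒ h* = (33/40)/7 = 0.1179.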